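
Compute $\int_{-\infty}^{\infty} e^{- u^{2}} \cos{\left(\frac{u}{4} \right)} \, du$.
$\frac{\sqrt{\pi}}{e^{\frac{1}{64}}}$

Define $I(b) = \int_{-\infty}^{\infty} e^{- u^{2}} \cos{\left(b u \right)} \, du$.

Differentiating under the integral sign,
$$I'(b) = \int_{-\infty}^{\infty} - u e^{- u^{2}} \sin{\left(b u \right)} \, du.$$

Integrate $\int_{-\infty}^{\infty} u \sin(b u)\, e^{- u^{2}}\, du$ by parts with $w = \sin(b u)$ and $dv = u\, e^{- u^{2}}\, du$, giving $v = - \frac{e^{- u^{2}}}{2}$. The boundary term vanishes and
$$\int_{-\infty}^{\infty} u \sin(b u)\, e^{- u^{2}}\, du = \frac{b}{2} \int_{-\infty}^{\infty} \cos(b u)\, e^{- u^{2}}\, du,$$
so $I'(b) = - \frac{b}{2}\, I(b)$.

This is a separable first-order ODE; solving with the initial condition $I(0) = \int_{-\infty}^{\infty} e^{- u^{2}}\,du = \sqrt{\pi}$ gives
$$I(b) = \sqrt{\pi} e^{- \frac{b^{2}}{4}}.$$

Setting $b = \frac{1}{4}$:
$$I = \frac{\sqrt{\pi}}{e^{\frac{1}{64}}}.$$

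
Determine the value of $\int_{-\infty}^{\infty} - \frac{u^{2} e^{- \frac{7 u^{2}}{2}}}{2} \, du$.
$- \frac{\sqrt{14} \sqrt{\pi}}{98}$

Begin with the known integral
$$J(a) = \int_{-\infty}^{\infty} - \frac{e^{- a u^{2}}}{2} \, du = - \frac{\sqrt{\pi}}{2 \sqrt{a}}.$$

Differentiating under the integral sign brings down a factor of $(-u^2)$:
$$\frac{dJ}{da} = \int_{-\infty}^{\infty} \frac{u^{2} e^{- a u^{2}}}{2} \, du = \frac{\sqrt{\pi}}{4 a^{\frac{3}{2}}}.$$

The integral on the left is $-I$, so $I = - \frac{\sqrt{\pi}}{4 a^{\frac{3}{2}}}$.

Setting $a = \frac{7}{2}$:
$$I = - \frac{\sqrt{14} \sqrt{\pi}}{98}.$$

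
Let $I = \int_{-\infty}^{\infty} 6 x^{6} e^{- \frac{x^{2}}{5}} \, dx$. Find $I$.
$\frac{5625 \sqrt{5} \sqrt{\pi}}{4}$

Consider the simpler parametrised integral
$$J(a) = \int_{-\infty}^{\infty} 6 e^{- a x^{2}} \, dx = \frac{6 \sqrt{\pi}}{\sqrt{a}}.$$

Differentiating under the integral sign brings down a factor of $(-x^2)$:
$$\frac{dJ}{da} = \int_{-\infty}^{\infty} - 6 x^{2} e^{- a x^{2}} \, dx = - \frac{3 \sqrt{\pi}}{a^{\frac{3}{2}}}.$$

Repeating $3$ times in total — each differentiation brings down another $(-x^2)$ — gives
$$\frac{d^{3}J}{da^{3}} = \int_{-\infty}^{\infty} - 6 x^{6} e^{- a x^{2}} \, dx = - \frac{45 \sqrt{\pi}}{4 a^{\frac{7}{2}}},$$
and the integrand here is $(-1)^{3}$ times the target integrand, so $I = (-1)^{3}\,\frac{d^{3}J}{da^{3}} = \frac{45 \sqrt{\pi}}{4 a^{\frac{7}{2}}}$.

Setting $a = \frac{1}{5}$:
$$I = \frac{5625 \sqrt{5} \sqrt{\pi}}{4}.$$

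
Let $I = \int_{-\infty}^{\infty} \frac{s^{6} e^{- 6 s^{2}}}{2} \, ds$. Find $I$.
$\frac{5 \sqrt{6} \sqrt{\pi}}{6912}$

Start from the elementary integral
$$J(a) = \int_{-\infty}^{\infty} \frac{e^{- a s^{2}}}{2} \, ds = \frac{\sqrt{\pi}}{2 \sqrt{a}}.$$

Differentiating under the integral sign brings down a factor of $(-s^2)$:
$$\frac{dJ}{da} = \int_{-\infty}^{\infty} - \frac{s^{2} e^{- a s^{2}}}{2} \, ds = - \frac{\sqrt{\pi}}{4 a^{\frac{3}{2}}}.$$

Repeating $3$ times in total — each differentiation brings down another $(-s^2)$ — gives
$$\frac{d^{3}J}{da^{3}} = \int_{-\infty}^{\infty} - \frac{s^{6} e^{- a s^{2}}}{2} \, ds = - \frac{15 \sqrt{\pi}}{16 a^{\frac{7}{2}}},$$
and the integrand here is $(-1)^{3}$ times the target integrand, so $I = (-1)^{3}\,\frac{d^{3}J}{da^{3}} = \frac{15 \sqrt{\pi}}{16 a^{\frac{7}{2}}}$.

Setting $a = 6$:
$$I = \frac{5 \sqrt{6} \sqrt{\pi}}{6912}.$$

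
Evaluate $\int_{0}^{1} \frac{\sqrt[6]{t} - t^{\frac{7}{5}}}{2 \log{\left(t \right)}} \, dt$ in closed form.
$- \log{\left(12 \right)} + \frac{\log{\left(70 \right)}}{2}$

Consider the one-parameter family: let $I(a) = \int_{0}^{1} \frac{- t^{\frac{7}{5}} + t^{a}}{2 \log{\left(t \right)}} \, dt$.

Since $\dfrac{\partial}{\partial a}\,t^{a} = t^{a} \ln t$, the $\ln t$ in the denominator cancels and
$$\frac{dI}{da} = \int_{0}^{1} \frac{1}{2} t^{a} \, dt = \frac{1}{2} \left[\frac{t^{a+1}}{a+1}\right]_0^1 = \frac{1}{2 \left(a + 1\right)}.$$

Integrating with respect to $a$ gives $I(a) = \log{\left(\frac{\sqrt{15} \sqrt{a + 1}}{6} \right)} + C$.

At $a = \frac{7}{5}$ the integrand is identically $0$, so $I(\frac{7}{5}) = 0$. The closed form gives $0$, hence $C = 0$.

Setting $a = \frac{1}{6}$:
$$I = - \log{\left(12 \right)} + \frac{\log{\left(70 \right)}}{2}.$$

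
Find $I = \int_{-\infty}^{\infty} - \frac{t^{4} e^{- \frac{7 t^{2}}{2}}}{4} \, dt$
$- \frac{3 \sqrt{14} \sqrt{\pi}}{1372}$

Start from the elementary integral
$$J(a) = \int_{-\infty}^{\infty} - \frac{e^{- a t^{2}}}{4} \, dt = - \frac{\sqrt{\pi}}{4 \sqrt{a}}.$$

Differentiating under the integral sign brings down a factor of $(-t^2)$:
$$\frac{dJ}{da} = \int_{-\infty}^{\infty} \frac{t^{2} e^{- a t^{2}}}{4} \, dt = \frac{\sqrt{\pi}}{8 a^{\frac{3}{2}}}.$$

Repeating twice in total — each differentiation brings down another $(-t^2)$ — gives
$$\frac{d^{2}J}{da^{2}} = \int_{-\infty}^{\infty} - \frac{t^{4} e^{- a t^{2}}}{4} \, dt = - \frac{3 \sqrt{\pi}}{16 a^{\frac{5}{2}}},$$
and the integrand here is exactly the target integrand, so $I = - \frac{3 \sqrt{\pi}}{16 a^{\frac{5}{2}}}$.

Setting $a = \frac{7}{2}$:
$$I = - \frac{3 \sqrt{14} \sqrt{\pi}}{1372}.$$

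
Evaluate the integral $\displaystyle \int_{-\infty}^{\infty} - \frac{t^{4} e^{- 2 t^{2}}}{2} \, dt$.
$- \frac{3 \sqrt{2} \sqrt{\pi}}{64}$

Consider the simpler parametrised integral
$$J(a) = \int_{-\infty}^{\infty} - \frac{e^{- a t^{2}}}{2} \, dt = - \frac{\sqrt{\pi}}{2 \sqrt{a}}.$$

Differentiating under the integral sign brings down a factor of $(-t^2)$:
$$\frac{dJ}{da} = \int_{-\infty}^{\infty} \frac{t^{2} e^{- a t^{2}}}{2} \, dt = \frac{\sqrt{\pi}}{4 a^{\frac{3}{2}}}.$$

Repeating twice in total — each differentiation brings down another $(-t^2)$ — gives
$$\frac{d^{2}J}{da^{2}} = \int_{-\infty}^{\infty} - \frac{t^{4} e^{- a t^{2}}}{2} \, dt = - \frac{3 \sqrt{\pi}}{8 a^{\frac{5}{2}}},$$
and the integrand here is exactly the target integrand, so $I = - \frac{3 \sqrt{\pi}}{8 a^{\frac{5}{2}}}$.

Setting $a = 2$:
$$I = - \frac{3 \sqrt{2} \sqrt{\pi}}{64}.$$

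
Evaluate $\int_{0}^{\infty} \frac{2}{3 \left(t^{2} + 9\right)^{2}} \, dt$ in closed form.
$\frac{\pi}{162}$

Begin with the known result
$$J(a) = \int_{0}^{\infty} \frac{2}{3 \left(a^{2} + t^{2}\right)} \, dt = \frac{\pi}{3 a}.$$

Differentiating under the integral sign with respect to $a$,
$$\frac{dJ}{da} = \int_{0}^{\infty} - \frac{4 a}{3 \left(a^{2} + t^{2}\right)^{2}} \, dt = - \frac{\pi}{3 a^{2}},$$
so $\int_{0}^{\infty} \frac{2}{3 \left(a^{2} + t^{2}\right)^{2}} \, dt = \frac{\pi}{6 a^{3}}$.

Setting $a = 3$:
$$I = \frac{\pi}{162}.$$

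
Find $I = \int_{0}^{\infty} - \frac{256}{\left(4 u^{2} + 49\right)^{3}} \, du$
$- \frac{24 \pi}{16807}$

Begin with the known result
$$J(a) = \int_{0}^{\infty} - \frac{4}{a^{2} + u^{2}} \, du = - \frac{2 \pi}{a}.$$

Differentiating under the integral sign with respect to $a$,
$$\frac{dJ}{da} = \int_{0}^{\infty} \frac{8 a}{\left(a^{2} + u^{2}\right)^{2}} \, du = \frac{2 \pi}{a^{2}},$$
so $\int_{0}^{\infty} - \frac{4}{\left(a^{2} + u^{2}\right)^{2}} \, du = - \frac{\pi}{a^{3}}$.

Repeating — each differentiation of $1/(u^2+a^2)^j$ produces $-2ja/(u^2+a^2)^{j+1}$ — and dividing through by $-2ja$ at each step yields, after $2$ differentiations in total,
$$\int_{0}^{\infty} - \frac{4}{\left(a^{2} + u^{2}\right)^{3}} \, du = - \frac{3 \pi}{4 a^{5}}.$$

Setting $a = \frac{7}{2}$:
$$I = - \frac{24 \pi}{16807}.$$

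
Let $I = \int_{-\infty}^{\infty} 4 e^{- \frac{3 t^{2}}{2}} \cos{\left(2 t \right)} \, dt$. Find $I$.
$\frac{4 \sqrt{6} \sqrt{\pi}}{3 e^{\frac{2}{3}}}$

Define $I(b) = \int_{-\infty}^{\infty} 4 e^{- \frac{3 t^{2}}{2}} \cos{\left(b t \right)} \, dt$.

Differentiating under the integral sign,
$$I'(b) = \int_{-\infty}^{\infty} - 4 t e^{- \frac{3 t^{2}}{2}} \sin{\left(b t \right)} \, dt.$$

Integrate $\int_{-\infty}^{\infty} t \sin(b t)\, e^{- \frac{3 t^{2}}{2}}\, dt$ by parts with $u = \sin(b t)$ and $dv = t\, e^{- \frac{3 t^{2}}{2}}\, dt$, giving $v = - \frac{e^{- \frac{3 t^{2}}{2}}}{3}$. The boundary term vanishes and
$$\int_{-\infty}^{\infty} t \sin(b t)\, e^{- \frac{3 t^{2}}{2}}\, dt = \frac{b}{3} \int_{-\infty}^{\infty} \cos(b t)\, e^{- \frac{3 t^{2}}{2}}\, dt,$$
so $I'(b) = - \frac{b}{3}\, I(b)$.

This is a separable first-order ODE; solving with the initial condition $I(0) = \int_{-\infty}^{\infty} 4 e^{- \frac{3 t^{2}}{2}}\,dt = \frac{4 \sqrt{6} \sqrt{\pi}}{3}$ gives
$$I(b) = \frac{4 \sqrt{6} \sqrt{\pi} e^{- \frac{b^{2}}{6}}}{3}.$$

Setting $b = 2$:
$$I = \frac{4 \sqrt{6} \sqrt{\pi}}{3 e^{\frac{2}{3}}}.$$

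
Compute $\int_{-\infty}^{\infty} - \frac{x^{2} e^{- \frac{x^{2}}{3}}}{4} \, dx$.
$- \frac{3 \sqrt{3} \sqrt{\pi}}{8}$

Consider the simpler parametrised integral
$$J(a) = \int_{-\infty}^{\infty} - \frac{e^{- a x^{2}}}{4} \, dx = - \frac{\sqrt{\pi}}{4 \sqrt{a}}.$$

Differentiating under the integral sign brings down a factor of $(-x^2)$:
$$\frac{dJ}{da} = \int_{-\infty}^{\infty} \frac{x^{2} e^{- a x^{2}}}{4} \, dx = \frac{\sqrt{\pi}}{8 a^{\frac{3}{2}}}.$$

The integral on the left is $-I$, so $I = - \frac{\sqrt{\pi}}{8 a^{\frac{3}{2}}}$.

Setting $a = \frac{1}{3}$:
$$I = - \frac{3 \sqrt{3} \sqrt{\pi}}{8}.$$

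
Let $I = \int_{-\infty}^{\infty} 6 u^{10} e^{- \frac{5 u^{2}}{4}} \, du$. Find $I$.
$\frac{72576 \sqrt{5} \sqrt{\pi}}{3125}$

Start from the elementary integral
$$J(a) = \int_{-\infty}^{\infty} 6 e^{- a u^{2}} \, du = \frac{6 \sqrt{\pi}}{\sqrt{a}}.$$

Differentiating under the integral sign brings down a factor of $(-u^2)$:
$$\frac{dJ}{da} = \int_{-\infty}^{\infty} - 6 u^{2} e^{- a u^{2}} \, du = - \frac{3 \sqrt{\pi}}{a^{\frac{3}{2}}}.$$

Repeating $5$ times in total — each differentiation brings down another $(-u^2)$ — gives
$$\frac{d^{5}J}{da^{5}} = \int_{-\infty}^{\infty} - 6 u^{10} e^{- a u^{2}} \, du = - \frac{2835 \sqrt{\pi}}{16 a^{\frac{11}{2}}},$$
and the integrand here is $(-1)^{5}$ times the target integrand, so $I = (-1)^{5}\,\frac{d^{5}J}{da^{5}} = \frac{2835 \sqrt{\pi}}{16 a^{\frac{11}{2}}}$.

Setting $a = \frac{5}{4}$:
$$I = \frac{72576 \sqrt{5} \sqrt{\pi}}{3125}.$$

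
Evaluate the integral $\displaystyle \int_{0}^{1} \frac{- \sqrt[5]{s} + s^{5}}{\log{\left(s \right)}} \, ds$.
$\log{\left(5 \right)}$

Replace the exponent $5$ by a parameter $a$: let $I(a) = \int_{0}^{1} \frac{- \sqrt[5]{s} + s^{a}}{\log{\left(s \right)}} \, ds$.

Since $\dfrac{\partial}{\partial a}\,s^{a} = s^{a} \ln s$, the $\ln s$ in the denominator cancels and
$$\frac{dI}{da} = \int_{0}^{1} s^{a} \, ds = \left[\frac{s^{a+1}}{a+1}\right]_0^1 = \frac{1}{a + 1}.$$

Integrating with respect to $a$ gives $I(a) = \log{\left(\frac{5 a}{6} + \frac{5}{6} \right)} + C$.

At $a = \frac{1}{5}$ the integrand is identically $0$, so $I(\frac{1}{5}) = 0$. The closed form gives $0$, hence $C = 0$.

Setting $a = 5$:
$$I = \log{\left(5 \right)}.$$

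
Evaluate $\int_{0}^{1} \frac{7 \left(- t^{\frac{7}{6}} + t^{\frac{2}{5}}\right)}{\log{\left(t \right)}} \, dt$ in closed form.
$- \log{\left(\frac{4902227890625}{230539333248} \right)}$

Replace the exponent $\frac{7}{6}$ by a parameter $a$: let $I(a) = \int_{0}^{1} \frac{7 \left(t^{\frac{2}{5}} - t^{a}\right)}{\log{\left(t \right)}} \, dt$.

Since $\dfrac{\partial}{\partial a}\,t^{a} = t^{a} \ln t$, the $\ln t$ in the denominator cancels and
$$\frac{dI}{da} = \int_{0}^{1} -7 t^{a} \, dt = -7 \left[\frac{t^{a+1}}{a+1}\right]_0^1 = - \frac{7}{a + 1}.$$

Integrating with respect to $a$ gives $I(a) = - \log{\left(\frac{78125 \left(a + 1\right)^{7}}{823543} \right)} + C$.

At $a = \frac{2}{5}$ the integrand is identically $0$, so $I(\frac{2}{5}) = 0$. The closed form gives $0$, hence $C = 0$.

Setting $a = \frac{7}{6}$:
$$I = - \log{\left(\frac{4902227890625}{230539333248} \right)}.$$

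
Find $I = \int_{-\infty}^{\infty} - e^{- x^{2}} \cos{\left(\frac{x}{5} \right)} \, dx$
$- \frac{\sqrt{\pi}}{e^{\frac{1}{100}}}$

Define $I(b) = \int_{-\infty}^{\infty} - e^{- x^{2}} \cos{\left(b x \right)} \, dx$.

Differentiating under the integral sign,
$$I'(b) = \int_{-\infty}^{\infty} x e^{- x^{2}} \sin{\left(b x \right)} \, dx.$$

Integrate $\int_{-\infty}^{\infty} x \sin(b x)\, e^{- x^{2}}\, dx$ by parts with $u = \sin(b x)$ and $dv = x\, e^{- x^{2}}\, dx$, giving $v = - \frac{e^{- x^{2}}}{2}$. The boundary term vanishes and
$$\int_{-\infty}^{\infty} x \sin(b x)\, e^{- x^{2}}\, dx = \frac{b}{2} \int_{-\infty}^{\infty} \cos(b x)\, e^{- x^{2}}\, dx,$$
so $I'(b) = - \frac{b}{2}\, I(b)$.

This is a separable first-order ODE; solving with the initial condition $I(0) = \int_{-\infty}^{\infty} - e^{- x^{2}}\,dx = - \sqrt{\pi}$ gives
$$I(b) = - \sqrt{\pi} e^{- \frac{b^{2}}{4}}.$$

Setting $b = \frac{1}{5}$:
$$I = - \frac{\sqrt{\pi}}{e^{\frac{1}{100}}}.$$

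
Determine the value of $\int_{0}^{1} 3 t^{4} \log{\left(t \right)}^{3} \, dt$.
$- \frac{18}{625}$

Start from the elementary integral
$$J(a) = \int_{0}^{1} 3 t^{a} \, dt = \frac{3}{a + 1}.$$

Differentiating under the integral sign brings down a factor of $\ln t$:
$$\frac{dJ}{da} = \int_{0}^{1} 3 t^{a} \log{\left(t \right)} \, dt = - \frac{3}{\left(a + 1\right)^{2}}.$$

Repeating $3$ times in total — each differentiation brings down another $\ln t$ — gives
$$\frac{d^{3}J}{da^{3}} = \int_{0}^{1} 3 t^{a} \log{\left(t \right)}^{3} \, dt = - \frac{18}{\left(a + 1\right)^{4}},$$
and the integrand here is exactly the target integrand, so $I = - \frac{18}{\left(a + 1\right)^{4}}$.

Setting $a = 4$:
$$I = - \frac{18}{625}.$$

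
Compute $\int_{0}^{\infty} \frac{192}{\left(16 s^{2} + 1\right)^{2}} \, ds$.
$12 \pi$

Recall the elementary integral
$$J(a) = \int_{0}^{\infty} \frac{3}{4 \left(a^{2} + s^{2}\right)} \, ds = \frac{3 \pi}{8 a}.$$

Differentiating under the integral sign with respect to $a$,
$$\frac{dJ}{da} = \int_{0}^{\infty} - \frac{3 a}{2 \left(a^{2} + s^{2}\right)^{2}} \, ds = - \frac{3 \pi}{8 a^{2}},$$
so $\int_{0}^{\infty} \frac{3}{4 \left(a^{2} + s^{2}\right)^{2}} \, ds = \frac{3 \pi}{16 a^{3}}$.

Setting $a = \frac{1}{4}$:
$$I = 12 \pi.$$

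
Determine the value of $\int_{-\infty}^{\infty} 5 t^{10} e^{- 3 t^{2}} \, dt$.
$\frac{175 \sqrt{3} \sqrt{\pi}}{864}$

Start from the elementary integral
$$J(a) = \int_{-\infty}^{\infty} 5 e^{- a t^{2}} \, dt = \frac{5 \sqrt{\pi}}{\sqrt{a}}.$$

Differentiating under the integral sign brings down a factor of $(-t^2)$:
$$\frac{dJ}{da} = \int_{-\infty}^{\infty} - 5 t^{2} e^{- a t^{2}} \, dt = - \frac{5 \sqrt{\pi}}{2 a^{\frac{3}{2}}}.$$

Repeating $5$ times in total — each differentiation brings down another $(-t^2)$ — gives
$$\frac{d^{5}J}{da^{5}} = \int_{-\infty}^{\infty} - 5 t^{10} e^{- a t^{2}} \, dt = - \frac{4725 \sqrt{\pi}}{32 a^{\frac{11}{2}}},$$
and the integrand here is $(-1)^{5}$ times the target integrand, so $I = (-1)^{5}\,\frac{d^{5}J}{da^{5}} = \frac{4725 \sqrt{\pi}}{32 a^{\frac{11}{2}}}$.

Setting $a = 3$:
$$I = \frac{175 \sqrt{3} \sqrt{\pi}}{864}.$$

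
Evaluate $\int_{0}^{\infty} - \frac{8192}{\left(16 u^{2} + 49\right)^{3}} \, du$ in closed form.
$- \frac{384 \pi}{16807}$

Begin with the known result
$$J(a) = \int_{0}^{\infty} - \frac{2}{a^{2} + u^{2}} \, du = - \frac{\pi}{a}.$$

Differentiating under the integral sign with respect to $a$,
$$\frac{dJ}{da} = \int_{0}^{\infty} \frac{4 a}{\left(a^{2} + u^{2}\right)^{2}} \, du = \frac{\pi}{a^{2}},$$
so $\int_{0}^{\infty} - \frac{2}{\left(a^{2} + u^{2}\right)^{2}} \, du = - \frac{\pi}{2 a^{3}}$.

Repeating — each differentiation of $1/(u^2+a^2)^j$ produces $-2ja/(u^2+a^2)^{j+1}$ — and dividing through by $-2ja$ at each step yields, after $2$ differentiations in total,
$$\int_{0}^{\infty} - \frac{2}{\left(a^{2} + u^{2}\right)^{3}} \, du = - \frac{3 \pi}{8 a^{5}}.$$

Setting $a = \frac{7}{4}$:
$$I = - \frac{384 \pi}{16807}.$$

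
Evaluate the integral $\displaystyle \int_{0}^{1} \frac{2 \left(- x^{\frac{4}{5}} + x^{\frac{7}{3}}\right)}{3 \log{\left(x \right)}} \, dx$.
$\log{\left(\frac{5 \sqrt[3]{20}}{9} \right)}$

Introduce a parameter $a$ in the exponent: let $I(a) = \int_{0}^{1} \frac{2 \left(x^{\frac{7}{3}} - x^{a}\right)}{3 \log{\left(x \right)}} \, dx$.

Since $\dfrac{\partial}{\partial a}\,x^{a} = x^{a} \ln x$, the $\ln x$ in the denominator cancels and
$$\frac{dI}{da} = \int_{0}^{1} - \frac{2}{3} x^{a} \, dx = - \frac{2}{3} \left[\frac{x^{a+1}}{a+1}\right]_0^1 = - \frac{2}{3 a + 3}.$$

Integrating with respect to $a$ gives $I(a) = - \frac{2 \log{\left(a + 1 \right)}}{3} - \frac{2 \log{\left(3 \right)}}{3} + \frac{2 \log{\left(10 \right)}}{3} + C$.

At $a = \frac{7}{3}$ the integrand is identically $0$, so $I(\frac{7}{3}) = 0$. The closed form gives $0$, hence $C = 0$.

Setting $a = \frac{4}{5}$:
$$I = \log{\left(\frac{5 \sqrt[3]{20}}{9} \right)}.$$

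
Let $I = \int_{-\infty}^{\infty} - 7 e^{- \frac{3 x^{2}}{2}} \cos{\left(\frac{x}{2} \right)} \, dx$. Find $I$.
$- \frac{7 \sqrt{6} \sqrt{\pi}}{3 e^{\frac{1}{24}}}$

Treat the cosine frequency as a parameter and define $I(b) = \int_{-\infty}^{\infty} - 7 e^{- \frac{3 x^{2}}{2}} \cos{\left(b x \right)} \, dx$.

Differentiating under the integral sign,
$$I'(b) = \int_{-\infty}^{\infty} 7 x e^{- \frac{3 x^{2}}{2}} \sin{\left(b x \right)} \, dx.$$

Integrate $\int_{-\infty}^{\infty} x \sin(b x)\, e^{- \frac{3 x^{2}}{2}}\, dx$ by parts with $u = \sin(b x)$ and $dv = x\, e^{- \frac{3 x^{2}}{2}}\, dx$, giving $v = - \frac{e^{- \frac{3 x^{2}}{2}}}{3}$. The boundary term vanishes and
$$\int_{-\infty}^{\infty} x \sin(b x)\, e^{- \frac{3 x^{2}}{2}}\, dx = \frac{b}{3} \int_{-\infty}^{\infty} \cos(b x)\, e^{- \frac{3 x^{2}}{2}}\, dx,$$
so $I'(b) = - \frac{b}{3}\, I(b)$.

This is a separable first-order ODE; solving with the initial condition $I(0) = \int_{-\infty}^{\infty} - 7 e^{- \frac{3 x^{2}}{2}}\,dx = - \frac{7 \sqrt{6} \sqrt{\pi}}{3}$ gives
$$I(b) = - \frac{7 \sqrt{6} \sqrt{\pi} e^{- \frac{b^{2}}{6}}}{3}.$$

Setting $b = \frac{1}{2}$:
$$I = - \frac{7 \sqrt{6} \sqrt{\pi}}{3 e^{\frac{1}{24}}}.$$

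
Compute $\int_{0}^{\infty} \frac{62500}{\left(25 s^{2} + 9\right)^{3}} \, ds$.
$\frac{3125 \pi}{324}$

Recall the elementary integral
$$J(a) = \int_{0}^{\infty} \frac{4}{a^{2} + s^{2}} \, ds = \frac{2 \pi}{a}.$$

Differentiating under the integral sign with respect to $a$,
$$\frac{dJ}{da} = \int_{0}^{\infty} - \frac{8 a}{\left(a^{2} + s^{2}\right)^{2}} \, ds = - \frac{2 \pi}{a^{2}},$$
so $\int_{0}^{\infty} \frac{4}{\left(a^{2} + s^{2}\right)^{2}} \, ds = \frac{\pi}{a^{3}}$.

Repeating — each differentiation of $1/(s^2+a^2)^j$ produces $-2ja/(s^2+a^2)^{j+1}$ — and dividing through by $-2ja$ at each step yields, after $2$ differentiations in total,
$$\int_{0}^{\infty} \frac{4}{\left(a^{2} + s^{2}\right)^{3}} \, ds = \frac{3 \pi}{4 a^{5}}.$$

Setting $a = \frac{3}{5}$:
$$I = \frac{3125 \pi}{324}.$$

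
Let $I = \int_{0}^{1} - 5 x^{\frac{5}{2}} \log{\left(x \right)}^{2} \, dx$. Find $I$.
$- \frac{80}{343}$

Begin with the known integral
$$J(a) = \int_{0}^{1} - 5 x^{a} \, dx = - \frac{5}{a + 1}.$$

Differentiating under the integral sign brings down a factor of $\ln x$:
$$\frac{dJ}{da} = \int_{0}^{1} - 5 x^{a} \log{\left(x \right)} \, dx = \frac{5}{\left(a + 1\right)^{2}}.$$

Repeating twice in total — each differentiation brings down another $\ln x$ — gives
$$\frac{d^{2}J}{da^{2}} = \int_{0}^{1} - 5 x^{a} \log{\left(x \right)}^{2} \, dx = - \frac{10}{\left(a + 1\right)^{3}},$$
and the integrand here is exactly the target integrand, so $I = - \frac{10}{\left(a + 1\right)^{3}}$.

Setting $a = \frac{5}{2}$:
$$I = - \frac{80}{343}.$$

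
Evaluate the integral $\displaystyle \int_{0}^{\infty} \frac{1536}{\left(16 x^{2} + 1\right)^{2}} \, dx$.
$96 \pi$

Begin with the known result
$$J(a) = \int_{0}^{\infty} \frac{6}{a^{2} + x^{2}} \, dx = \frac{3 \pi}{a}.$$

Differentiating under the integral sign with respect to $a$,
$$\frac{dJ}{da} = \int_{0}^{\infty} - \frac{12 a}{\left(a^{2} + x^{2}\right)^{2}} \, dx = - \frac{3 \pi}{a^{2}},$$
so $\int_{0}^{\infty} \frac{6}{\left(a^{2} + x^{2}\right)^{2}} \, dx = \frac{3 \pi}{2 a^{3}}$.

Setting $a = \frac{1}{4}$:
$$I = 96 \pi.$$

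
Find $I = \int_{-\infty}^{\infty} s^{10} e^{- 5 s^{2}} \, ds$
$\frac{189 \sqrt{5} \sqrt{\pi}}{100000}$

Start from the elementary integral
$$J(a) = \int_{-\infty}^{\infty} e^{- a s^{2}} \, ds = \frac{\sqrt{\pi}}{\sqrt{a}}.$$

Differentiating under the integral sign brings down a factor of $(-s^2)$:
$$\frac{dJ}{da} = \int_{-\infty}^{\infty} - s^{2} e^{- a s^{2}} \, ds = - \frac{\sqrt{\pi}}{2 a^{\frac{3}{2}}}.$$

Repeating $5$ times in total — each differentiation brings down another $(-s^2)$ — gives
$$\frac{d^{5}J}{da^{5}} = \int_{-\infty}^{\infty} - s^{10} e^{- a s^{2}} \, ds = - \frac{945 \sqrt{\pi}}{32 a^{\frac{11}{2}}},$$
and the integrand here is $(-1)^{5}$ times the target integrand, so $I = (-1)^{5}\,\frac{d^{5}J}{da^{5}} = \frac{945 \sqrt{\pi}}{32 a^{\frac{11}{2}}}$.

Setting $a = 5$:
$$I = \frac{189 \sqrt{5} \sqrt{\pi}}{100000}.$$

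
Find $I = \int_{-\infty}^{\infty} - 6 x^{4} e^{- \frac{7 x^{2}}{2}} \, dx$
$- \frac{18 \sqrt{14} \sqrt{\pi}}{343}$

Begin with the known integral
$$J(a) = \int_{-\infty}^{\infty} - 6 e^{- a x^{2}} \, dx = - \frac{6 \sqrt{\pi}}{\sqrt{a}}.$$

Differentiating under the integral sign brings down a factor of $(-x^2)$:
$$\frac{dJ}{da} = \int_{-\infty}^{\infty} 6 x^{2} e^{- a x^{2}} \, dx = \frac{3 \sqrt{\pi}}{a^{\frac{3}{2}}}.$$

Repeating twice in total — each differentiation brings down another $(-x^2)$ — gives
$$\frac{d^{2}J}{da^{2}} = \int_{-\infty}^{\infty} - 6 x^{4} e^{- a x^{2}} \, dx = - \frac{9 \sqrt{\pi}}{2 a^{\frac{5}{2}}},$$
and the integrand here is exactly the target integrand, so $I = - \frac{9 \sqrt{\pi}}{2 a^{\frac{5}{2}}}$.

Setting $a = \frac{7}{2}$:
$$I = - \frac{18 \sqrt{14} \sqrt{\pi}}{343}.$$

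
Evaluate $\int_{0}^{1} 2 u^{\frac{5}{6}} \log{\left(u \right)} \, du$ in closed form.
$- \frac{72}{121}$

Begin with the known integral
$$J(a) = \int_{0}^{1} 2 u^{a} \, du = \frac{2}{a + 1}.$$

Differentiating under the integral sign brings down a factor of $\ln u$:
$$\frac{dJ}{da} = \int_{0}^{1} 2 u^{a} \log{\left(u \right)} \, du = - \frac{2}{\left(a + 1\right)^{2}}.$$

The integral on the left is $I$, so $I = - \frac{2}{\left(a + 1\right)^{2}}$.

Setting $a = \frac{5}{6}$:
$$I = - \frac{72}{121}.$$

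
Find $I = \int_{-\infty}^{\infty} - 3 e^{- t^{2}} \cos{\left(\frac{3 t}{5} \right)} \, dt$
$- \frac{3 \sqrt{\pi}}{e^{\frac{9}{100}}}$

Treat the cosine frequency as a parameter and define $I(b) = \int_{-\infty}^{\infty} - 3 e^{- t^{2}} \cos{\left(b t \right)} \, dt$.

Differentiating under the integral sign,
$$I'(b) = \int_{-\infty}^{\infty} 3 t e^{- t^{2}} \sin{\left(b t \right)} \, dt.$$

Integrate $\int_{-\infty}^{\infty} t \sin(b t)\, e^{- t^{2}}\, dt$ by parts with $u = \sin(b t)$ and $dv = t\, e^{- t^{2}}\, dt$, giving $v = - \frac{e^{- t^{2}}}{2}$. The boundary term vanishes and
$$\int_{-\infty}^{\infty} t \sin(b t)\, e^{- t^{2}}\, dt = \frac{b}{2} \int_{-\infty}^{\infty} \cos(b t)\, e^{- t^{2}}\, dt,$$
so $I'(b) = - \frac{b}{2}\, I(b)$.

This is a separable first-order ODE; solving with the initial condition $I(0) = \int_{-\infty}^{\infty} - 3 e^{- t^{2}}\,dt = - 3 \sqrt{\pi}$ gives
$$I(b) = - 3 \sqrt{\pi} e^{- \frac{b^{2}}{4}}.$$

Setting $b = \frac{3}{5}$:
$$I = - \frac{3 \sqrt{\pi}}{e^{\frac{9}{100}}}.$$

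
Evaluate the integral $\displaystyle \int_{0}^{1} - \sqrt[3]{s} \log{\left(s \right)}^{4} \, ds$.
$- \frac{729}{128}$

Consider the simpler parametrised integral
$$J(a) = \int_{0}^{1} - s^{a} \, ds = - \frac{1}{a + 1}.$$

Differentiating under the integral sign brings down a factor of $\ln s$:
$$\frac{dJ}{da} = \int_{0}^{1} - s^{a} \log{\left(s \right)} \, ds = \frac{1}{\left(a + 1\right)^{2}}.$$

Repeating $4$ times in total — each differentiation brings down another $\ln s$ — gives
$$\frac{d^{4}J}{da^{4}} = \int_{0}^{1} - s^{a} \log{\left(s \right)}^{4} \, ds = - \frac{24}{\left(a + 1\right)^{5}},$$
and the integrand here is exactly the target integrand, so $I = - \frac{24}{\left(a + 1\right)^{5}}$.

Setting $a = \frac{1}{3}$:
$$I = - \frac{729}{128}.$$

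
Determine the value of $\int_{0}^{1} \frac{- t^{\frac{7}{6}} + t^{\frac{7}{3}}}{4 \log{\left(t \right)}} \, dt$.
$- \frac{\log{\left(13 \right)}}{4} + \frac{\log{\left(2 \right)}}{2} + \frac{\log{\left(5 \right)}}{4}$

Replace the exponent $\frac{7}{6}$ by a parameter $a$: let $I(a) = \int_{0}^{1} \frac{t^{\frac{7}{3}} - t^{a}}{4 \log{\left(t \right)}} \, dt$.

Since $\dfrac{\partial}{\partial a}\,t^{a} = t^{a} \ln t$, the $\ln t$ in the denominator cancels and
$$\frac{dI}{da} = \int_{0}^{1} - \frac{1}{4} t^{a} \, dt = - \frac{1}{4} \left[\frac{t^{a+1}}{a+1}\right]_0^1 = - \frac{1}{4 a + 4}.$$

Integrating with respect to $a$ gives $I(a) = - \frac{\log{\left(a + 1 \right)}}{4} - \frac{\log{\left(3 \right)}}{4} + \frac{\log{\left(10 \right)}}{4} + C$.

At $a = \frac{7}{3}$ the integrand is identically $0$, so $I(\frac{7}{3}) = 0$. The closed form gives $0$, hence $C = 0$.

Setting $a = \frac{7}{6}$:
$$I = - \frac{\log{\left(13 \right)}}{4} + \frac{\log{\left(2 \right)}}{2} + \frac{\log{\left(5 \right)}}{4}.$$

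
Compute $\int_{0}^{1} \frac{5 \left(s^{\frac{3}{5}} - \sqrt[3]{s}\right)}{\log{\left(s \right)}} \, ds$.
$- \log{\left(\frac{3125}{7776} \right)}$

Replace the exponent $\frac{1}{3}$ by a parameter $a$: let $I(a) = \int_{0}^{1} \frac{5 \left(s^{\frac{3}{5}} - s^{a}\right)}{\log{\left(s \right)}} \, ds$.

Since $\dfrac{\partial}{\partial a}\,s^{a} = s^{a} \ln s$, the $\ln s$ in the denominator cancels and
$$\frac{dI}{da} = \int_{0}^{1} -5 s^{a} \, ds = -5 \left[\frac{s^{a+1}}{a+1}\right]_0^1 = - \frac{5}{a + 1}.$$

Integrating with respect to $a$ gives $I(a) = - \log{\left(\frac{3125 \left(a + 1\right)^{5}}{32768} \right)} + C$.

At $a = \frac{3}{5}$ the integrand is identically $0$, so $I(\frac{3}{5}) = 0$. The closed form gives $0$, hence $C = 0$.

Setting $a = \frac{1}{3}$:
$$I = - \log{\left(\frac{3125}{7776} \right)}.$$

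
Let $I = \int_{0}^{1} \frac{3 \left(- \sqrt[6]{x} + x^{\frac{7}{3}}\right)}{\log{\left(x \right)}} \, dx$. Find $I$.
$- \log{\left(\frac{343}{8000} \right)}$

Consider the one-parameter family: let $I(a) = \int_{0}^{1} \frac{3 \left(x^{\frac{7}{3}} - x^{a}\right)}{\log{\left(x \right)}} \, dx$.

Since $\dfrac{\partial}{\partial a}\,x^{a} = x^{a} \ln x$, the $\ln x$ in the denominator cancels and
$$\frac{dI}{da} = \int_{0}^{1} -3 x^{a} \, dx = -3 \left[\frac{x^{a+1}}{a+1}\right]_0^1 = - \frac{3}{a + 1}.$$

Integrating with respect to $a$ gives $I(a) = - \log{\left(\frac{27 \left(a + 1\right)^{3}}{1000} \right)} + C$.

At $a = \frac{7}{3}$ the integrand is identically $0$, so $I(\frac{7}{3}) = 0$. The closed form gives $0$, hence $C = 0$.

Setting $a = \frac{1}{6}$:
$$I = - \log{\left(\frac{343}{8000} \right)}.$$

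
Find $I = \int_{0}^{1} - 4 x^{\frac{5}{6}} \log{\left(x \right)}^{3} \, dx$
$\frac{31104}{14641}$

Consider the simpler parametrised integral
$$J(a) = \int_{0}^{1} - 4 x^{a} \, dx = - \frac{4}{a + 1}.$$

Differentiating under the integral sign brings down a factor of $\ln x$:
$$\frac{dJ}{da} = \int_{0}^{1} - 4 x^{a} \log{\left(x \right)} \, dx = \frac{4}{\left(a + 1\right)^{2}}.$$

Repeating $3$ times in total — each differentiation brings down another $\ln x$ — gives
$$\frac{d^{3}J}{da^{3}} = \int_{0}^{1} - 4 x^{a} \log{\left(x \right)}^{3} \, dx = \frac{24}{\left(a + 1\right)^{4}},$$
and the integrand here is exactly the target integrand, so $I = \frac{24}{\left(a + 1\right)^{4}}$.

Setting $a = \frac{5}{6}$:
$$I = \frac{31104}{14641}.$$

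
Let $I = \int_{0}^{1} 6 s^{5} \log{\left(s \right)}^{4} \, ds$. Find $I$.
$\frac{1}{54}$

Start from the elementary integral
$$J(a) = \int_{0}^{1} 6 s^{a} \, ds = \frac{6}{a + 1}.$$

Differentiating under the integral sign brings down a factor of $\ln s$:
$$\frac{dJ}{da} = \int_{0}^{1} 6 s^{a} \log{\left(s \right)} \, ds = - \frac{6}{\left(a + 1\right)^{2}}.$$

Repeating $4$ times in total — each differentiation brings down another $\ln s$ — gives
$$\frac{d^{4}J}{da^{4}} = \int_{0}^{1} 6 s^{a} \log{\left(s \right)}^{4} \, ds = \frac{144}{\left(a + 1\right)^{5}},$$
and the integrand here is exactly the target integrand, so $I = \frac{144}{\left(a + 1\right)^{5}}$.

Setting $a = 5$:
$$I = \frac{1}{54}.$$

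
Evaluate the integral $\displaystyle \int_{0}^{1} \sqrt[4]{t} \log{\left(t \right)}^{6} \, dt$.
$\frac{2359296}{15625}$

Start from the elementary integral
$$J(a) = \int_{0}^{1} t^{a} \, dt = \frac{1}{a + 1}.$$

Differentiating under the integral sign brings down a factor of $\ln t$:
$$\frac{dJ}{da} = \int_{0}^{1} t^{a} \log{\left(t \right)} \, dt = - \frac{1}{\left(a + 1\right)^{2}}.$$

Repeating $6$ times in total — each differentiation brings down another $\ln t$ — gives
$$\frac{d^{6}J}{da^{6}} = \int_{0}^{1} t^{a} \log{\left(t \right)}^{6} \, dt = \frac{720}{\left(a + 1\right)^{7}},$$
and the integrand here is exactly the target integrand, so $I = \frac{720}{\left(a + 1\right)^{7}}$.

Setting $a = \frac{1}{4}$:
$$I = \frac{2359296}{15625}.$$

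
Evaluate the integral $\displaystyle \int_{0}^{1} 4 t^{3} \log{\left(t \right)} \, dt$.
$- \frac{1}{4}$

Start from the elementary integral
$$J(a) = \int_{0}^{1} 4 t^{a} \, dt = \frac{4}{a + 1}.$$

Differentiating under the integral sign brings down a factor of $\ln t$:
$$\frac{dJ}{da} = \int_{0}^{1} 4 t^{a} \log{\left(t \right)} \, dt = - \frac{4}{\left(a + 1\right)^{2}}.$$

The integral on the left is $I$, so $I = - \frac{4}{\left(a + 1\right)^{2}}$.

Setting $a = 3$:
$$I = - \frac{1}{4}.$$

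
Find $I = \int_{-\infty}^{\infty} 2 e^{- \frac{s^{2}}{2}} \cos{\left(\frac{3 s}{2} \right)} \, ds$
$\frac{2 \sqrt{2} \sqrt{\pi}}{e^{\frac{9}{8}}}$

Let $b$ denote the cosine frequency and define $I(b) = \int_{-\infty}^{\infty} 2 e^{- \frac{s^{2}}{2}} \cos{\left(b s \right)} \, ds$.

Differentiating under the integral sign,
$$I'(b) = \int_{-\infty}^{\infty} - 2 s e^{- \frac{s^{2}}{2}} \sin{\left(b s \right)} \, ds.$$

Integrate $\int_{-\infty}^{\infty} s \sin(b s)\, e^{- \frac{s^{2}}{2}}\, ds$ by parts with $u = \sin(b s)$ and $dv = s\, e^{- \frac{s^{2}}{2}}\, ds$, giving $v = - e^{- \frac{s^{2}}{2}}$. The boundary term vanishes and
$$\int_{-\infty}^{\infty} s \sin(b s)\, e^{- \frac{s^{2}}{2}}\, ds = b \int_{-\infty}^{\infty} \cos(b s)\, e^{- \frac{s^{2}}{2}}\, ds,$$
so $I'(b) = - b\, I(b)$.

This is a separable first-order ODE; solving with the initial condition $I(0) = \int_{-\infty}^{\infty} 2 e^{- \frac{s^{2}}{2}}\,ds = 2 \sqrt{2} \sqrt{\pi}$ gives
$$I(b) = 2 \sqrt{2} \sqrt{\pi} e^{- \frac{b^{2}}{2}}.$$

Setting $b = \frac{3}{2}$:
$$I = \frac{2 \sqrt{2} \sqrt{\pi}}{e^{\frac{9}{8}}}.$$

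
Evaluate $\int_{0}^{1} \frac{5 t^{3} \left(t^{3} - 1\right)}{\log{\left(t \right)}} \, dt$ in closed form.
$\log{\left(\frac{16807}{1024} \right)}$

Introduce a parameter $a$ in the exponent: let $I(a) = \int_{0}^{1} \frac{5 \left(t^{6} - t^{a}\right)}{\log{\left(t \right)}} \, dt$.

Since $\dfrac{\partial}{\partial a}\,t^{a} = t^{a} \ln t$, the $\ln t$ in the denominator cancels and
$$\frac{dI}{da} = \int_{0}^{1} -5 t^{a} \, dt = -5 \left[\frac{t^{a+1}}{a+1}\right]_0^1 = - \frac{5}{a + 1}.$$

Integrating with respect to $a$ gives $I(a) = \log{\left(\frac{16807}{\left(a + 1\right)^{5}} \right)} + C$.

At $a = 6$ the integrand is identically $0$, so $I(6) = 0$. The closed form gives $0$, hence $C = 0$.

Setting $a = 3$:
$$I = \log{\left(\frac{16807}{1024} \right)}.$$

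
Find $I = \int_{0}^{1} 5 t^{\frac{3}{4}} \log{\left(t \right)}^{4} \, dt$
$\frac{122880}{16807}$

Begin with the known integral
$$J(a) = \int_{0}^{1} 5 t^{a} \, dt = \frac{5}{a + 1}.$$

Differentiating under the integral sign brings down a factor of $\ln t$:
$$\frac{dJ}{da} = \int_{0}^{1} 5 t^{a} \log{\left(t \right)} \, dt = - \frac{5}{\left(a + 1\right)^{2}}.$$

Repeating $4$ times in total — each differentiation brings down another $\ln t$ — gives
$$\frac{d^{4}J}{da^{4}} = \int_{0}^{1} 5 t^{a} \log{\left(t \right)}^{4} \, dt = \frac{120}{\left(a + 1\right)^{5}},$$
and the integrand here is exactly the target integrand, so $I = \frac{120}{\left(a + 1\right)^{5}}$.

Setting $a = \frac{3}{4}$:
$$I = \frac{122880}{16807}.$$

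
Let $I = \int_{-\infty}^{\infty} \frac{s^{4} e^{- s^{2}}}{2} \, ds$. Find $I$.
$\frac{3 \sqrt{\pi}}{8}$

Consider the simpler parametrised integral
$$J(a) = \int_{-\infty}^{\infty} \frac{e^{- a s^{2}}}{2} \, ds = \frac{\sqrt{\pi}}{2 \sqrt{a}}.$$

Differentiating under the integral sign brings down a factor of $(-s^2)$:
$$\frac{dJ}{da} = \int_{-\infty}^{\infty} - \frac{s^{2} e^{- a s^{2}}}{2} \, ds = - \frac{\sqrt{\pi}}{4 a^{\frac{3}{2}}}.$$

Repeating twice in total — each differentiation brings down another $(-s^2)$ — gives
$$\frac{d^{2}J}{da^{2}} = \int_{-\infty}^{\infty} \frac{s^{4} e^{- a s^{2}}}{2} \, ds = \frac{3 \sqrt{\pi}}{8 a^{\frac{5}{2}}},$$
and the integrand here is exactly the target integrand, so $I = \frac{3 \sqrt{\pi}}{8 a^{\frac{5}{2}}}$.

Setting $a = 1$:
$$I = \frac{3 \sqrt{\pi}}{8}.$$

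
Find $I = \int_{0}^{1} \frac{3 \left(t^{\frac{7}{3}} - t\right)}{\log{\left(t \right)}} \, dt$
$- \log{\left(\frac{27}{125} \right)}$

Replace the exponent $1$ by a parameter $a$: let $I(a) = \int_{0}^{1} \frac{3 \left(t^{\frac{7}{3}} - t^{a}\right)}{\log{\left(t \right)}} \, dt$.

Since $\dfrac{\partial}{\partial a}\,t^{a} = t^{a} \ln t$, the $\ln t$ in the denominator cancels and
$$\frac{dI}{da} = \int_{0}^{1} -3 t^{a} \, dt = -3 \left[\frac{t^{a+1}}{a+1}\right]_0^1 = - \frac{3}{a + 1}.$$

Integrating with respect to $a$ gives $I(a) = - \log{\left(\frac{27 \left(a + 1\right)^{3}}{1000} \right)} + C$.

At $a = \frac{7}{3}$ the integrand is identically $0$, so $I(\frac{7}{3}) = 0$. The closed form gives $0$, hence $C = 0$.

Setting $a = 1$:
$$I = - \log{\left(\frac{27}{125} \right)}.$$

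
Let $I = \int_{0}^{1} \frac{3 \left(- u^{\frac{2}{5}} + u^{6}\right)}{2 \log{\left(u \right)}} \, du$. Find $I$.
$\frac{3 \log{\left(5 \right)}}{2}$

Consider the one-parameter family: let $I(a) = \int_{0}^{1} \frac{3 \left(u^{6} - u^{a}\right)}{2 \log{\left(u \right)}} \, du$.

Since $\dfrac{\partial}{\partial a}\,u^{a} = u^{a} \ln u$, the $\ln u$ in the denominator cancels and
$$\frac{dI}{da} = \int_{0}^{1} - \frac{3}{2} u^{a} \, du = - \frac{3}{2} \left[\frac{u^{a+1}}{a+1}\right]_0^1 = - \frac{3}{2 a + 2}.$$

Integrating with respect to $a$ gives $I(a) = - \frac{3 \log{\left(a + 1 \right)}}{2} + \frac{3 \log{\left(7 \right)}}{2} + C$.

At $a = 6$ the integrand is identically $0$, so $I(6) = 0$. The closed form gives $0$, hence $C = 0$.

Setting $a = \frac{2}{5}$:
$$I = \frac{3 \log{\left(5 \right)}}{2}.$$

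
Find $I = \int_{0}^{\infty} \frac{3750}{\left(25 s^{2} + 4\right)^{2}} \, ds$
$\frac{375 \pi}{16}$

Start from the standard arctangent integral
$$J(a) = \int_{0}^{\infty} \frac{6}{a^{2} + s^{2}} \, ds = \frac{3 \pi}{a}.$$

Differentiating under the integral sign with respect to $a$,
$$\frac{dJ}{da} = \int_{0}^{\infty} - \frac{12 a}{\left(a^{2} + s^{2}\right)^{2}} \, ds = - \frac{3 \pi}{a^{2}},$$
so $\int_{0}^{\infty} \frac{6}{\left(a^{2} + s^{2}\right)^{2}} \, ds = \frac{3 \pi}{2 a^{3}}$.

Setting $a = \frac{2}{5}$:
$$I = \frac{375 \pi}{16}.$$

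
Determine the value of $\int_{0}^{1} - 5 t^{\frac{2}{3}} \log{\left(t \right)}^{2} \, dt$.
$- \frac{54}{25}$

Begin with the known integral
$$J(a) = \int_{0}^{1} - 5 t^{a} \, dt = - \frac{5}{a + 1}.$$

Differentiating under the integral sign brings down a factor of $\ln t$:
$$\frac{dJ}{da} = \int_{0}^{1} - 5 t^{a} \log{\left(t \right)} \, dt = \frac{5}{\left(a + 1\right)^{2}}.$$

Repeating twice in total — each differentiation brings down another $\ln t$ — gives
$$\frac{d^{2}J}{da^{2}} = \int_{0}^{1} - 5 t^{a} \log{\left(t \right)}^{2} \, dt = - \frac{10}{\left(a + 1\right)^{3}},$$
and the integrand here is exactly the target integrand, so $I = - \frac{10}{\left(a + 1\right)^{3}}$.

Setting $a = \frac{2}{3}$:
$$I = - \frac{54}{25}.$$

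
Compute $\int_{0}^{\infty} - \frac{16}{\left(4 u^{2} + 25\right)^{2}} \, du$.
$- \frac{2 \pi}{125}$

Start from the standard arctangent integral
$$J(a) = \int_{0}^{\infty} - \frac{1}{a^{2} + u^{2}} \, du = - \frac{\pi}{2 a}.$$

Differentiating under the integral sign with respect to $a$,
$$\frac{dJ}{da} = \int_{0}^{\infty} \frac{2 a}{\left(a^{2} + u^{2}\right)^{2}} \, du = \frac{\pi}{2 a^{2}},$$
so $\int_{0}^{\infty} - \frac{1}{\left(a^{2} + u^{2}\right)^{2}} \, du = - \frac{\pi}{4 a^{3}}$.

Setting $a = \frac{5}{2}$:
$$I = - \frac{2 \pi}{125}.$$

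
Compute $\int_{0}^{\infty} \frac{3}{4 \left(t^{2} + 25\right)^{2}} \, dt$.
$\frac{3 \pi}{2000}$

Begin with the known result
$$J(a) = \int_{0}^{\infty} \frac{3}{4 \left(a^{2} + t^{2}\right)} \, dt = \frac{3 \pi}{8 a}.$$

Differentiating under the integral sign with respect to $a$,
$$\frac{dJ}{da} = \int_{0}^{\infty} - \frac{3 a}{2 \left(a^{2} + t^{2}\right)^{2}} \, dt = - \frac{3 \pi}{8 a^{2}},$$
so $\int_{0}^{\infty} \frac{3}{4 \left(a^{2} + t^{2}\right)^{2}} \, dt = \frac{3 \pi}{16 a^{3}}$.

Setting $a = 5$:
$$I = \frac{3 \pi}{2000}.$$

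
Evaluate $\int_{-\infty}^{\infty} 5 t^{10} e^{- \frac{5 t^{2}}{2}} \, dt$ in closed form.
$\frac{189 \sqrt{10} \sqrt{\pi}}{625}$

Start from the elementary integral
$$J(a) = \int_{-\infty}^{\infty} 5 e^{- a t^{2}} \, dt = \frac{5 \sqrt{\pi}}{\sqrt{a}}.$$

Differentiating under the integral sign brings down a factor of $(-t^2)$:
$$\frac{dJ}{da} = \int_{-\infty}^{\infty} - 5 t^{2} e^{- a t^{2}} \, dt = - \frac{5 \sqrt{\pi}}{2 a^{\frac{3}{2}}}.$$

Repeating $5$ times in total — each differentiation brings down another $(-t^2)$ — gives
$$\frac{d^{5}J}{da^{5}} = \int_{-\infty}^{\infty} - 5 t^{10} e^{- a t^{2}} \, dt = - \frac{4725 \sqrt{\pi}}{32 a^{\frac{11}{2}}},$$
and the integrand here is $(-1)^{5}$ times the target integrand, so $I = (-1)^{5}\,\frac{d^{5}J}{da^{5}} = \frac{4725 \sqrt{\pi}}{32 a^{\frac{11}{2}}}$.

Setting $a = \frac{5}{2}$:
$$I = \frac{189 \sqrt{10} \sqrt{\pi}}{625}.$$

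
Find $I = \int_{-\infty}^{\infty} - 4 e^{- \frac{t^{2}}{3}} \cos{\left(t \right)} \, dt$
$- \frac{4 \sqrt{3} \sqrt{\pi}}{e^{\frac{3}{4}}}$

Treat the cosine frequency as a parameter and define $I(b) = \int_{-\infty}^{\infty} - 4 e^{- \frac{t^{2}}{3}} \cos{\left(b t \right)} \, dt$.

Differentiating under the integral sign,
$$I'(b) = \int_{-\infty}^{\infty} 4 t e^{- \frac{t^{2}}{3}} \sin{\left(b t \right)} \, dt.$$

Integrate $\int_{-\infty}^{\infty} t \sin(b t)\, e^{- \frac{t^{2}}{3}}\, dt$ by parts with $u = \sin(b t)$ and $dv = t\, e^{- \frac{t^{2}}{3}}\, dt$, giving $v = - \frac{3 e^{- \frac{t^{2}}{3}}}{2}$. The boundary term vanishes and
$$\int_{-\infty}^{\infty} t \sin(b t)\, e^{- \frac{t^{2}}{3}}\, dt = \frac{3 b}{2} \int_{-\infty}^{\infty} \cos(b t)\, e^{- \frac{t^{2}}{3}}\, dt,$$
so $I'(b) = - \frac{3 b}{2}\, I(b)$.

This is a separable first-order ODE; solving with the initial condition $I(0) = \int_{-\infty}^{\infty} - 4 e^{- \frac{t^{2}}{3}}\,dt = - 4 \sqrt{3} \sqrt{\pi}$ gives
$$I(b) = - 4 \sqrt{3} \sqrt{\pi} e^{- \frac{3 b^{2}}{4}}.$$

Setting $b = 1$:
$$I = - \frac{4 \sqrt{3} \sqrt{\pi}}{e^{\frac{3}{4}}}.$$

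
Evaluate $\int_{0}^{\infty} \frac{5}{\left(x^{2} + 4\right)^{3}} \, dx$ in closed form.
$\frac{15 \pi}{512}$

Begin with the known result
$$J(a) = \int_{0}^{\infty} \frac{5}{a^{2} + x^{2}} \, dx = \frac{5 \pi}{2 a}.$$

Differentiating under the integral sign with respect to $a$,
$$\frac{dJ}{da} = \int_{0}^{\infty} - \frac{10 a}{\left(a^{2} + x^{2}\right)^{2}} \, dx = - \frac{5 \pi}{2 a^{2}},$$
so $\int_{0}^{\infty} \frac{5}{\left(a^{2} + x^{2}\right)^{2}} \, dx = \frac{5 \pi}{4 a^{3}}$.

Repeating — each differentiation of $1/(x^2+a^2)^j$ produces $-2ja/(x^2+a^2)^{j+1}$ — and dividing through by $-2ja$ at each step yields, after $2$ differentiations in total,
$$\int_{0}^{\infty} \frac{5}{\left(a^{2} + x^{2}\right)^{3}} \, dx = \frac{15 \pi}{16 a^{5}}.$$

Setting $a = 2$:
$$I = \frac{15 \pi}{512}.$$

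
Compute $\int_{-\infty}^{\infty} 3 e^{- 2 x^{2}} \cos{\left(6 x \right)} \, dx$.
$\frac{3 \sqrt{2} \sqrt{\pi}}{2 e^{\frac{9}{2}}}$

Treat the cosine frequency as a parameter and define $I(b) = \int_{-\infty}^{\infty} 3 e^{- 2 x^{2}} \cos{\left(b x \right)} \, dx$.

Differentiating under the integral sign,
$$I'(b) = \int_{-\infty}^{\infty} - 3 x e^{- 2 x^{2}} \sin{\left(b x \right)} \, dx.$$

Integrate $\int_{-\infty}^{\infty} x \sin(b x)\, e^{- 2 x^{2}}\, dx$ by parts with $u = \sin(b x)$ and $dv = x\, e^{- 2 x^{2}}\, dx$, giving $v = - \frac{e^{- 2 x^{2}}}{4}$. The boundary term vanishes and
$$\int_{-\infty}^{\infty} x \sin(b x)\, e^{- 2 x^{2}}\, dx = \frac{b}{4} \int_{-\infty}^{\infty} \cos(b x)\, e^{- 2 x^{2}}\, dx,$$
so $I'(b) = - \frac{b}{4}\, I(b)$.

This is a separable first-order ODE; solving with the initial condition $I(0) = \int_{-\infty}^{\infty} 3 e^{- 2 x^{2}}\,dx = \frac{3 \sqrt{2} \sqrt{\pi}}{2}$ gives
$$I(b) = \frac{3 \sqrt{2} \sqrt{\pi} e^{- \frac{b^{2}}{8}}}{2}.$$

Setting $b = 6$:
$$I = \frac{3 \sqrt{2} \sqrt{\pi}}{2 e^{\frac{9}{2}}}.$$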